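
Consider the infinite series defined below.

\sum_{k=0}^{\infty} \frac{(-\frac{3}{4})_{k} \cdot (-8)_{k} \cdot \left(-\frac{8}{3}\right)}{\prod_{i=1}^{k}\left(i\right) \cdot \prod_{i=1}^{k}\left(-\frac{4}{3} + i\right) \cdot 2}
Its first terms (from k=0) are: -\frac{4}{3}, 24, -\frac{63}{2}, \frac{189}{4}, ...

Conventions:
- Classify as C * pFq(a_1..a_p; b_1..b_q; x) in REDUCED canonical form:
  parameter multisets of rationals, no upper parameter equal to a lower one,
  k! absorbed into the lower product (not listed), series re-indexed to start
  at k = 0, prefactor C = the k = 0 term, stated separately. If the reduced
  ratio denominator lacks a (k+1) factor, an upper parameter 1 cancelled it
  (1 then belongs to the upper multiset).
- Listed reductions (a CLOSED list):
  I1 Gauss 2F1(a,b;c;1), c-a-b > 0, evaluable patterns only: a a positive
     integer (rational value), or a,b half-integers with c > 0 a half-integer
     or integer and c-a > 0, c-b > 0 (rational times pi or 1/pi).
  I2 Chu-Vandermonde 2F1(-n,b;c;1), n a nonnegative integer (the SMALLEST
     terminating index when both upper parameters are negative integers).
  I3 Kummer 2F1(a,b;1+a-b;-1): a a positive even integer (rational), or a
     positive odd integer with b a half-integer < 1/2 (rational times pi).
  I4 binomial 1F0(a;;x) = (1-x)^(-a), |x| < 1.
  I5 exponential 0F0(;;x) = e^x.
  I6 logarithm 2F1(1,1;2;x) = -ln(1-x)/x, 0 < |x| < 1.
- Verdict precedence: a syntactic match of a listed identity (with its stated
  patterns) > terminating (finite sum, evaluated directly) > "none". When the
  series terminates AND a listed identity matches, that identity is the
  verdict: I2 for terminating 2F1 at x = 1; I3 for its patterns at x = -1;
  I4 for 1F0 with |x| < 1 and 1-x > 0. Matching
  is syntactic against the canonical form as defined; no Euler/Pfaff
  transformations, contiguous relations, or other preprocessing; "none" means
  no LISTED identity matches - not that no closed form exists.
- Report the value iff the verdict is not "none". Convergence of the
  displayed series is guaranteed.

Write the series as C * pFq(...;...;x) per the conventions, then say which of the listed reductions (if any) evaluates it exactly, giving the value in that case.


With C = -\frac{4}{3}: the canonical form is 2F1(-8, -\frac{3}{4}; -\frac{1}{3}; 1). Verdict (x = 1): Vandermonde's identity (I2) applies (terminating 2F1 at x = 1 with n = 8, b = -3/4, c = -\frac{1}{3}). Exact value: \frac{72910669}{6291456}.

First insight: x = 1 and the lower running product (C = -4/3, x = 1) is a rising factorial.
Step ratio: r(k) = 1 * (k-8) (k-\frac{3}{4}) / [(k-\frac{1}{3}) (k+1)] - rational in k. x = 1; t_0 = -\frac{4}{3}; negate the roots.


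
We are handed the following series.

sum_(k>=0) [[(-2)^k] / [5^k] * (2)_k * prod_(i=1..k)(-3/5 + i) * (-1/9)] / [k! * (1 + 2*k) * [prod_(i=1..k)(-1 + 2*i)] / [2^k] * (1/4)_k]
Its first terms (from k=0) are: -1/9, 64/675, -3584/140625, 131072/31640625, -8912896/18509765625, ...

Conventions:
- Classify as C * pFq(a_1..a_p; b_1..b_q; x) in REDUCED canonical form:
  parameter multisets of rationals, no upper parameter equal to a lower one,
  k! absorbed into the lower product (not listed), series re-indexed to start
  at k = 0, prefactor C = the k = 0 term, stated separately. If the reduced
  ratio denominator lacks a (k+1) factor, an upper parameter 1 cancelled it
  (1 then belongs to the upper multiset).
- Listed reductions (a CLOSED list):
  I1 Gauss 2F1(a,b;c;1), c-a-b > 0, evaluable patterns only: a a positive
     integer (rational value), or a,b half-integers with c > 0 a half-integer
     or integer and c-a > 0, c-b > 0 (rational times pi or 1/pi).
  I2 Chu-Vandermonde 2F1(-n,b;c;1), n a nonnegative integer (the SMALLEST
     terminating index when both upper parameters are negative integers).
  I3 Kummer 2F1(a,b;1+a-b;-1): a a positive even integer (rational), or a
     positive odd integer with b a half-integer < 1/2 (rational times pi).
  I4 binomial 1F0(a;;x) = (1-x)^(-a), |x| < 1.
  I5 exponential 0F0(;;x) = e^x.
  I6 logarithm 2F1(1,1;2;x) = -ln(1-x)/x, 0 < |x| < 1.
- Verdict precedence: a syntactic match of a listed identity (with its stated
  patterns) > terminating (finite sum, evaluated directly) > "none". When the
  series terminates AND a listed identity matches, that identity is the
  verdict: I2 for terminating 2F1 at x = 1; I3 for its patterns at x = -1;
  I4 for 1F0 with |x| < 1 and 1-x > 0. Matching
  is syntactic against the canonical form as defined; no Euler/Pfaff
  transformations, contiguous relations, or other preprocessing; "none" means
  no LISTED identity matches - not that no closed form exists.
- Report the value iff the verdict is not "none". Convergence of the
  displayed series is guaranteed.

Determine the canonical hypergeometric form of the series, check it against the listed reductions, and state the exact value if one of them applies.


Classification (C = -1/9): 2F2 with upper {2/5, 2}, lower {1/4, 3/2}, argument x = -2/5. Verdict: none (x = -2/5): each listed identity misses the multisets {2/5, 2} ; {1/4, 3/2}.

First insight: from the first term -1/9: the lower (2k+1) factor (C = -1/9) shifts a half-integer Pochhammer.
Term ratio: r(k) = (-2/5) * (k+2/5) (k+2) / [(k+1/4) (k+3/2) (k+1)] ; factor over Q: parameters, x = (-2/5), and C = -1/9.


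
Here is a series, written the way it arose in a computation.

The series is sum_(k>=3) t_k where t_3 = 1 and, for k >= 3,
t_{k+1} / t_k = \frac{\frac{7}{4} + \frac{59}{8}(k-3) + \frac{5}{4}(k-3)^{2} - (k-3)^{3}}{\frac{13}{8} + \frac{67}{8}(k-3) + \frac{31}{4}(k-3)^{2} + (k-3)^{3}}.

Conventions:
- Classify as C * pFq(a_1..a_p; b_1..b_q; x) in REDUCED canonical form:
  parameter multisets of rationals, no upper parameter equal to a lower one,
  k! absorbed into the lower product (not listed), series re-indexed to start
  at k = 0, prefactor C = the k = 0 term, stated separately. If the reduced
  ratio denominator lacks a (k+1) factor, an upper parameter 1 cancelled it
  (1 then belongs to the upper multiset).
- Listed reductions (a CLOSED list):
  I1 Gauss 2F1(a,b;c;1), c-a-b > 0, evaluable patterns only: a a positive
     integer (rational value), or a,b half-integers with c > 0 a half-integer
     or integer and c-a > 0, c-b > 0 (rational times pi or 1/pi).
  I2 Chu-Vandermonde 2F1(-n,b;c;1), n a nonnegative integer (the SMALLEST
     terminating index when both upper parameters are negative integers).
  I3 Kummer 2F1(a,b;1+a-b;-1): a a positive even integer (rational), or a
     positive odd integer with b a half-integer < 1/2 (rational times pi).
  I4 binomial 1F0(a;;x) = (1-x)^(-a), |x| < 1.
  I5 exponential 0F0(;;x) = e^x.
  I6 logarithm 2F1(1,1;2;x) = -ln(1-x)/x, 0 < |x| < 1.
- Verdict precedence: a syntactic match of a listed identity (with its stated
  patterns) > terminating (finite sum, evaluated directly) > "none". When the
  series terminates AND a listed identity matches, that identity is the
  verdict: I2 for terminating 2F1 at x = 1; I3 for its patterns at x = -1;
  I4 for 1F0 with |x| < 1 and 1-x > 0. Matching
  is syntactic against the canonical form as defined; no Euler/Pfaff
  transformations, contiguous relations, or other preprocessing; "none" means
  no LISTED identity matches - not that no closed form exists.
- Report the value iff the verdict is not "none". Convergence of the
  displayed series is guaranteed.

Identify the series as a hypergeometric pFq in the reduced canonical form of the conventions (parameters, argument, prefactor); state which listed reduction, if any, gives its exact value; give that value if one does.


This is 1 * 2F1(-\frac{7}{2}, 2; \frac{13}{2}; -1) in reduced canonical form. Verdict: the Kummer evaluation I3 matches (x = -1; c = \frac{13}{2} equals 1+a-b for upper {-\frac{7}{2}, 2}: listed pattern). Exact value: \frac{11}{4}.

Structural cue: t_0 being 1, the parameter 1/4 appears in both the upper and lower lists and cancels.
Ratio: r(k) = -1 * (k-\frac{7}{2}) (k+2) / [(k+\frac{13}{2}) (k+1)] - rational in k. x = -1; t_0 = 1; negate the roots.


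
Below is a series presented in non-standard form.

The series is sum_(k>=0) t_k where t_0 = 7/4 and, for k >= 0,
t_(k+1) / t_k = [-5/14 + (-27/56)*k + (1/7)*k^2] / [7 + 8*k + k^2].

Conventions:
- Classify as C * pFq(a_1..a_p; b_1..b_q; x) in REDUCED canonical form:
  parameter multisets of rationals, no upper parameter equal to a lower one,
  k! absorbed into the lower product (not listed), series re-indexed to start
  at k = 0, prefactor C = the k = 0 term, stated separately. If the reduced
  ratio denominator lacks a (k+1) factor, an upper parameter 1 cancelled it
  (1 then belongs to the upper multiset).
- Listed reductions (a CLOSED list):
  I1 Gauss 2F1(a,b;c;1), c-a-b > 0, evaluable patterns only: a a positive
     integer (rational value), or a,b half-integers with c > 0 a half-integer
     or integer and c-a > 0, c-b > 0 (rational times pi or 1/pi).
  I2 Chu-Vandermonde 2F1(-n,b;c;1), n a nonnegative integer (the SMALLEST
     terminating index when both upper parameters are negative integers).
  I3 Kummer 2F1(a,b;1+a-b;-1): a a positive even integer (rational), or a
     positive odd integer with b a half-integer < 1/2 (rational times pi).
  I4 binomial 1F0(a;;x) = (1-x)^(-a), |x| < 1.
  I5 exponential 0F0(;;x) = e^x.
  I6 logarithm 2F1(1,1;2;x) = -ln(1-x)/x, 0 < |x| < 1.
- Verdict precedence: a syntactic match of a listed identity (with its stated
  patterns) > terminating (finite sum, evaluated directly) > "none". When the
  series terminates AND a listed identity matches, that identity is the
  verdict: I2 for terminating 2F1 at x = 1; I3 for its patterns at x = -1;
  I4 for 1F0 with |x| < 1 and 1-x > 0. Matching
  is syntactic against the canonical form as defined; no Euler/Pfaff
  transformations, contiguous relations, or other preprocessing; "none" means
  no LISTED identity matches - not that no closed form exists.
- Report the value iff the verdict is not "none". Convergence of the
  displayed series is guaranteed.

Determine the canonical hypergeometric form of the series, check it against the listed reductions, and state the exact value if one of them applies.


With C = 7/4: the canonical form is 2F1(-4, 5/8; 7; 1/7). Verdict: terminating - the sum ends at index 4 because -4 is a negative integer; exact evaluation follows. Value: 149663635/89915392.

Key step: with t_0 = 7/4, roots of the ratio polynomials (C = 7/4) are the negated parameters.
Ratio: r(k) = (1/7) * (k-4) (k+5/8) / [(k+7) (k+1)] - rational; roots negated = parameters, x = (1/7), C = 7/4.


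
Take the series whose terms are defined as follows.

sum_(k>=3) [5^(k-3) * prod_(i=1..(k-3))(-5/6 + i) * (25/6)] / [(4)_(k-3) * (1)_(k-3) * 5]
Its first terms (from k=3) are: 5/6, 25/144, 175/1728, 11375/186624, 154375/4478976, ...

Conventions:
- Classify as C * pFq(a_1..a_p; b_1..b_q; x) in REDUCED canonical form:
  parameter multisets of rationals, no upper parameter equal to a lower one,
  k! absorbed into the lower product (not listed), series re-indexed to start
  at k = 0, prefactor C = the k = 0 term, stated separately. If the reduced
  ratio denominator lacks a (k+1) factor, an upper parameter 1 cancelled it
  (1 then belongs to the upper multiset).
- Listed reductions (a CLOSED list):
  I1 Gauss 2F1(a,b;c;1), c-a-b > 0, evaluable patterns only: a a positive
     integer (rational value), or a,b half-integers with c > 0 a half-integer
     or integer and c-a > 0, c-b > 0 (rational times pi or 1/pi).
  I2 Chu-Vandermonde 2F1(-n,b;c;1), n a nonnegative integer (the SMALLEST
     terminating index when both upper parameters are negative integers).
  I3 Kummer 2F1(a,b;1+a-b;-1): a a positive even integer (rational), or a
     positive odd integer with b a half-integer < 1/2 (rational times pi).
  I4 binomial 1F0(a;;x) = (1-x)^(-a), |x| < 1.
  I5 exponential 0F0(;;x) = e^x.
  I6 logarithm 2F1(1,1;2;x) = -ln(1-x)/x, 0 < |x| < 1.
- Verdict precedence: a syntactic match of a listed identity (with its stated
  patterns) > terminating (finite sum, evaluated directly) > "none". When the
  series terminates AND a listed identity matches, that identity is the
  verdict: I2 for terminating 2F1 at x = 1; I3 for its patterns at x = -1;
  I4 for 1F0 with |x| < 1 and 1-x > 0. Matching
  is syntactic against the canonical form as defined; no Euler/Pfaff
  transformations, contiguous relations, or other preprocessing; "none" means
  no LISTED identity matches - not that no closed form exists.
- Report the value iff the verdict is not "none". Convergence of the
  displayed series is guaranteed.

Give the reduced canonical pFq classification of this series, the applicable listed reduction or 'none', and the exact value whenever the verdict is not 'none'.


First insight: t_0 being 5/6, the constant factors (prefactor 5/6) combine into one prefactor.
Ratio: r(k) = 5 * (k+1/6) / [(k+4) (k+1)] ; factor over Q: parameters, x = 5, and C = 5/6.

With C = 5/6: the canonical form is 1F1(1/6; 4; 5). Verdict: none here - no I1-I6 shape fits x = 5 with lower {4}.


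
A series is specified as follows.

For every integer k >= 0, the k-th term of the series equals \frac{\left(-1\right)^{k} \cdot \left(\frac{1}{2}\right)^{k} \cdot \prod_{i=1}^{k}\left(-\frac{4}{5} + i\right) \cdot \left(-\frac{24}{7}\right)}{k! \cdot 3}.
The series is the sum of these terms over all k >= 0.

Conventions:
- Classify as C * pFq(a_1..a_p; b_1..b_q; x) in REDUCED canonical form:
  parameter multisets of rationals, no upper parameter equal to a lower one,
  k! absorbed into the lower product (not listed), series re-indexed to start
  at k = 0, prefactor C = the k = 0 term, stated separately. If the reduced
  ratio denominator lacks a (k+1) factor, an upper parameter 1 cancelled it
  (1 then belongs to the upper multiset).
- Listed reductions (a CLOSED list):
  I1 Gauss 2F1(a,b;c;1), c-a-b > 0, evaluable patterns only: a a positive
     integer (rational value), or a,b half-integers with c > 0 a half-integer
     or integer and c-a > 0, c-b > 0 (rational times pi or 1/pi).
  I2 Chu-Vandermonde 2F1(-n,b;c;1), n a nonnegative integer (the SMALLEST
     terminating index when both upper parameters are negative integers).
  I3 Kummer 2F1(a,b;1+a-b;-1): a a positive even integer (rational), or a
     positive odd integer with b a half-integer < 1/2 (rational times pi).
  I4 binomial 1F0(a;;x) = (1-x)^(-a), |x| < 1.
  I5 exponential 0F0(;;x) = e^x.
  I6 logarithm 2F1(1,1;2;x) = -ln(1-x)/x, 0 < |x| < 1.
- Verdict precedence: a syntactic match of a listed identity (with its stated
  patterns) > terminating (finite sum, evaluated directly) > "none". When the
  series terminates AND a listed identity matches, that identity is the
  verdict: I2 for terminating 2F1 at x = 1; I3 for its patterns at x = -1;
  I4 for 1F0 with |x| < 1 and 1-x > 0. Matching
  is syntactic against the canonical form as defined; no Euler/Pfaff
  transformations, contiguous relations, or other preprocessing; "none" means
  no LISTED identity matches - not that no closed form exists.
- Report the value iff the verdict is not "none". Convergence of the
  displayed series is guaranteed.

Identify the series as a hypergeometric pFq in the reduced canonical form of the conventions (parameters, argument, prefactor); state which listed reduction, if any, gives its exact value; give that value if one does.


With C = -\frac{8}{7}: the canonical form is 1F0(\frac{1}{5}; -; -\frac{1}{2}). Verdict: binomial (I4) matches (the 1F0 binomial series: exponent -1/5, x = -\frac{1}{2}). Its exact value is \left(-\frac{8}{7}\right) \cdot \left(\frac{3}{2}\right)^{-\frac{1}{5}}.

First insight: x = -\frac{1}{2} and the constant factors (C = -8/7) combine into one prefactor.
Term ratio: r(k) = -\frac{1}{2} * (k+\frac{1}{5}) / [(k+1)] - rational in k. x = -\frac{1}{2}; t_0 = -\frac{8}{7}; negate the roots.


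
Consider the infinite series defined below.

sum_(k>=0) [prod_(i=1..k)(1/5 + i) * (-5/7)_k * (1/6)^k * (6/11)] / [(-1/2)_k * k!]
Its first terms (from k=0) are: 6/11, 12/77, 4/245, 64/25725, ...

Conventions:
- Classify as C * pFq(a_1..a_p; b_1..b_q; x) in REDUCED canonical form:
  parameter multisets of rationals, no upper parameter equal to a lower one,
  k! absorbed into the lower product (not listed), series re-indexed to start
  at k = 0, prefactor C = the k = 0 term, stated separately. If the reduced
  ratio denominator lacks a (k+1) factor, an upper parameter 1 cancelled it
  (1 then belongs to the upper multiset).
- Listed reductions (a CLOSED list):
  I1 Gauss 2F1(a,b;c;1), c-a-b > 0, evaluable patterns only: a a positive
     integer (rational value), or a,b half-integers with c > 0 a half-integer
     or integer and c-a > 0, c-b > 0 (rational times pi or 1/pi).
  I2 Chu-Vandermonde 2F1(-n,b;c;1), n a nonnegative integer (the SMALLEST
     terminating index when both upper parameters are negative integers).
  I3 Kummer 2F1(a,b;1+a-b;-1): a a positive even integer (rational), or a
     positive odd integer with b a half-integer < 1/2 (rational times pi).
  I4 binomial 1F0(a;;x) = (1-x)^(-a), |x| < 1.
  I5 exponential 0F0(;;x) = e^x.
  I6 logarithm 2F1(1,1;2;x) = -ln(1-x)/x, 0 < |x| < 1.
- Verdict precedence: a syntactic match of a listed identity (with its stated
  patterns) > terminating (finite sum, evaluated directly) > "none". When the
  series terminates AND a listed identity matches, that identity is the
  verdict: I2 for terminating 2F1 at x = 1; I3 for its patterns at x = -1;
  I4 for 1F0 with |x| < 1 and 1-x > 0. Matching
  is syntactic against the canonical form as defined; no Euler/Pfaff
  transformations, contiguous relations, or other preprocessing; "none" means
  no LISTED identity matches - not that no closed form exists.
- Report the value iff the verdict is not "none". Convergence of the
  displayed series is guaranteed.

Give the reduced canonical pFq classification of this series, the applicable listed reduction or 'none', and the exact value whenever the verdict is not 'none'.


Prefactor 6/11, argument 1/6: 2F1 with upper {-5/7, 6/5} over lower {-1/2}. Verdict: none here - no I1-I6 shape fits x = 1/6 with lower {-1/2}.

The tell: from the first term 6/11: the running product (C = 6/11) telescopes to a rising factorial.
Consecutive-term ratio: r(k) = (1/6) * (k-5/7) (k+6/5) / [(k-1/2) (k+1)] - rational in k, leading ratio (1/6); with t_0 = 6/11, classification follows.


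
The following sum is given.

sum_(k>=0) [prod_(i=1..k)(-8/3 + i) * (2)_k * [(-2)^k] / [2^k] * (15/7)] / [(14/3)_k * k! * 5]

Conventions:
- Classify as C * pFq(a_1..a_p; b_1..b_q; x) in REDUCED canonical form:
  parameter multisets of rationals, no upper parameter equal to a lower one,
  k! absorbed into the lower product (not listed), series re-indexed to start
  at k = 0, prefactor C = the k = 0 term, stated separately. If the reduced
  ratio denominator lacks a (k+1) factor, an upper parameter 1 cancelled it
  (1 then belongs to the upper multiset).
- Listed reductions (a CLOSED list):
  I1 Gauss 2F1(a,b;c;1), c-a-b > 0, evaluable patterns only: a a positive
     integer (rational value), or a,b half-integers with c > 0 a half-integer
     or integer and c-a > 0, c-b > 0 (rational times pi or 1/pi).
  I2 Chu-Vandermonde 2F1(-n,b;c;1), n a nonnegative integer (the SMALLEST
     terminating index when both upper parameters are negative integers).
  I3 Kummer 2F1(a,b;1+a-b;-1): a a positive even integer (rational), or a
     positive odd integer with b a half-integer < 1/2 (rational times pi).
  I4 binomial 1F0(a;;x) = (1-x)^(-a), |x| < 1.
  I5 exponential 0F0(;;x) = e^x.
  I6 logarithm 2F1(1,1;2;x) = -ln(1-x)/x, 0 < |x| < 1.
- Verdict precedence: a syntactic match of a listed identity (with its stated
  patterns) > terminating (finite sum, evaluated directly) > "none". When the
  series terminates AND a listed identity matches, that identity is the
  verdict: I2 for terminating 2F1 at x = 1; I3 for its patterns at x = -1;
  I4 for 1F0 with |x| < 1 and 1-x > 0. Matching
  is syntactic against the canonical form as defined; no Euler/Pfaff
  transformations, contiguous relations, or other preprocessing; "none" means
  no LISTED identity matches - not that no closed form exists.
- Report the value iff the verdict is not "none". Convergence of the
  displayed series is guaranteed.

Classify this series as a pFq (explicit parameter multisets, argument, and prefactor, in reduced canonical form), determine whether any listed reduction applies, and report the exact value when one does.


The series (x = -1) is 2F1: upper {-5/3, 2}, lower {14/3}, prefactor 3/7. Verdict at x = -1: Kummer's theorem (I3) matches (x = -1; c = 14/3 equals 1+a-b for upper {-5/3, 2}: listed pattern). Hence: 11/14.

The tell: with t_0 = 3/7, the two k-th powers (C = 3/7, x = -1) combine into one argument.
Term ratio: r(k) = (-1) * (k-5/3) (k+2) / [(k+14/3) (k+1)] - rational in k. x = (-1); t_0 = 3/7; negate the roots.


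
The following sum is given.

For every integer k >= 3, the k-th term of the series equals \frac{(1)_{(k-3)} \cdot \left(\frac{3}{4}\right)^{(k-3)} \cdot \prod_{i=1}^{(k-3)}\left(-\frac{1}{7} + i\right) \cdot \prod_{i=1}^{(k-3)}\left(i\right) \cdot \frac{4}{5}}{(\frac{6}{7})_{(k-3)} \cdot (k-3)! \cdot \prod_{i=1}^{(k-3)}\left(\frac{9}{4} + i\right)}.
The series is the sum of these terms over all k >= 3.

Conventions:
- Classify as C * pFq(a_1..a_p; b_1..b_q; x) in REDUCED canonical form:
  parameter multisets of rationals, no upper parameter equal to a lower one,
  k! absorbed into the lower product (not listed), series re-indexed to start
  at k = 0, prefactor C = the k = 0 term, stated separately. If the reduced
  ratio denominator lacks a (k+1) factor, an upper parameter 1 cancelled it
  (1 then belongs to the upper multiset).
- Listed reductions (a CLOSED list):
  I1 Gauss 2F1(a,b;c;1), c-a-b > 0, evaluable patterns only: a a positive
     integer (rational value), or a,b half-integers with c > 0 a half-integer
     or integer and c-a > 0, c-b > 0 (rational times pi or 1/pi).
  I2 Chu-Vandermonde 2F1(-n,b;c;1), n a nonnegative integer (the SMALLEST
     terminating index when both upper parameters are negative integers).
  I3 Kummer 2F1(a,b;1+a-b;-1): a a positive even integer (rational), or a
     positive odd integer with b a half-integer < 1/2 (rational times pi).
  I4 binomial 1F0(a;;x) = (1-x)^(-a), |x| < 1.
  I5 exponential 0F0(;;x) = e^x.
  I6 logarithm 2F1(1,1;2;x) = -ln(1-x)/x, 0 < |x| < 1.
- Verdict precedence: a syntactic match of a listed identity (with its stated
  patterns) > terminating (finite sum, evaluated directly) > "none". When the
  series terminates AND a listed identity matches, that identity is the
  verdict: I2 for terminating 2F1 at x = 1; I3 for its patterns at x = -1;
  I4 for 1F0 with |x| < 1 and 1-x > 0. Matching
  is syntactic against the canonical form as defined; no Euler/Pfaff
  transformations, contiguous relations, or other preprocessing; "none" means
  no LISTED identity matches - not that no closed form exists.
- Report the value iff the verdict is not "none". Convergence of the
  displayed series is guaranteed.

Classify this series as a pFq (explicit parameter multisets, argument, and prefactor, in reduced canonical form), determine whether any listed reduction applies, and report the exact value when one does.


Reduced: x = \frac{3}{4}, 2F1, upper = {1, 1}, lower = {\frac{13}{4}}, C = \frac{4}{5}. Verdict: none - this 2F1 at x = \frac{3}{4} matches no listed pattern, and upper {1, 1} holds no stopper.

Key observation: t_0 = \frac{4}{5} here, and the parameter 6/7 appears in both the upper and lower lists and cancels.
Consecutive-term ratio: r(k) = \frac{3}{4} * (k+1) (k+1) / [(k+\frac{13}{4}) (k+1)] - rational; roots negated = parameters, x = \frac{3}{4}, C = \frac{4}{5}.


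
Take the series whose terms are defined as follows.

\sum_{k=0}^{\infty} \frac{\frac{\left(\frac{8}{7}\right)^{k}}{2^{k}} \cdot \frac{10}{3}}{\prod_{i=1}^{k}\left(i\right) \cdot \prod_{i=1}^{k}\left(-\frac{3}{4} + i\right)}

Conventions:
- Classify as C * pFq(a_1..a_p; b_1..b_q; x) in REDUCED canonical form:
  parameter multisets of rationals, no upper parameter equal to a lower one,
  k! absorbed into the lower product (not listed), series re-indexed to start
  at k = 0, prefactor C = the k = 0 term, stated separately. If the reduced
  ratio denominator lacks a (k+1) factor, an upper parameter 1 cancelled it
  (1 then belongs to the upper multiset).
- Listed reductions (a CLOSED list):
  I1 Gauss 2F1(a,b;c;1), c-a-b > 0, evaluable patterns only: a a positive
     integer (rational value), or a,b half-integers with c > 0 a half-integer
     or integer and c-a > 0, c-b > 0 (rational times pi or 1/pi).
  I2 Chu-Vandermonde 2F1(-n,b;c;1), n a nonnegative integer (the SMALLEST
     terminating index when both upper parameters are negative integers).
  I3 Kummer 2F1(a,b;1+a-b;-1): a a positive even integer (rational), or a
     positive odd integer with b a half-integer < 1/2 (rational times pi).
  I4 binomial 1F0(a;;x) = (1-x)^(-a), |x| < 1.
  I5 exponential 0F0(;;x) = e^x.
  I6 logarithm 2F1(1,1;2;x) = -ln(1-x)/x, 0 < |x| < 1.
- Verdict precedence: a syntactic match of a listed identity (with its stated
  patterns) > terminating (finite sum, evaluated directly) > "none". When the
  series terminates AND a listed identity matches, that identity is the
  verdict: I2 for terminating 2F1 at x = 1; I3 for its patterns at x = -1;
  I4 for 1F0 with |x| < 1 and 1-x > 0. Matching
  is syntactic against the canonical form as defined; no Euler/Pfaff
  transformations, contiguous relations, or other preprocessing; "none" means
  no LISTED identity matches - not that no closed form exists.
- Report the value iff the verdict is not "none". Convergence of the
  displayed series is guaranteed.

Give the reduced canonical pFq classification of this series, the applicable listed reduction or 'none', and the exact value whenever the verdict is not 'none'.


At argument \frac{4}{7}: a 0F1 with upper {-}, lower {\frac{1}{4}}, scaled by C = \frac{10}{3}. Verdict: none. No listed pattern accepts 0F1(-; \frac{1}{4}; \frac{4}{7}).

Structural cue: t_0 = \frac{10}{3} here, and the lower running product (C = 10/3, x = 4/7) is a rising factorial.
Step ratio: r(k) = \frac{4}{7} * 1 / [(k+\frac{1}{4}) (k+1)] ; factor over Q: parameters, x = \frac{4}{7}, and C = \frac{10}{3}.


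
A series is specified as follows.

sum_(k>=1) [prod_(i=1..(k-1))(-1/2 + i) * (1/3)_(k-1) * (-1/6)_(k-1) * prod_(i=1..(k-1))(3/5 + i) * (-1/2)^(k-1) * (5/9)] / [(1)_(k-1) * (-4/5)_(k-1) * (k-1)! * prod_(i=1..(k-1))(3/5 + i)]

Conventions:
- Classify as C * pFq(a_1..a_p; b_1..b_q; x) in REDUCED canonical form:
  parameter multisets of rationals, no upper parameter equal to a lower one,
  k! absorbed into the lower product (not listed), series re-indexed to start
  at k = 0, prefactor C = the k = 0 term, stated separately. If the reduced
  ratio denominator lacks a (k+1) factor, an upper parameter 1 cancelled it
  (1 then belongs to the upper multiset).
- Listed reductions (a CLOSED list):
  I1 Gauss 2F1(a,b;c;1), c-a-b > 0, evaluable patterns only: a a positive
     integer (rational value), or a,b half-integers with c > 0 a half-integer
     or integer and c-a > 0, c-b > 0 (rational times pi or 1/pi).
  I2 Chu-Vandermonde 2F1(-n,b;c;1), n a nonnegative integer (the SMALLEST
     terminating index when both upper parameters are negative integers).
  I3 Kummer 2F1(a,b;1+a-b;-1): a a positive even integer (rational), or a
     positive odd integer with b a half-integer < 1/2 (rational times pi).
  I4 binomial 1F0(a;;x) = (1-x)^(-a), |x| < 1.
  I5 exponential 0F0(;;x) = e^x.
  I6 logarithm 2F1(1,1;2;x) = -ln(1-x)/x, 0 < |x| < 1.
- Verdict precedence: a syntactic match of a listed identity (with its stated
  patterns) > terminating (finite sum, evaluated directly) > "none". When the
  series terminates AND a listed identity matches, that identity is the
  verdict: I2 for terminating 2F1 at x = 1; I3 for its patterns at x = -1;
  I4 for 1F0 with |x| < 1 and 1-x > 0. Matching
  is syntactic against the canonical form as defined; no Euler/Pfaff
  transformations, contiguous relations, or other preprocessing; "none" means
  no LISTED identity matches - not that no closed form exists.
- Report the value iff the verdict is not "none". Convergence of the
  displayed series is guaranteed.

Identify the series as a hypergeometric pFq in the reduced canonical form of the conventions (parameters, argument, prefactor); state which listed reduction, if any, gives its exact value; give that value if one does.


Canonical form: C = 5/9 times 3F2 with upper {-1/6, 1/3, 1/2}, lower {-4/5, 1}, x = -1/2. Verdict: none here - no I1-I6 shape fits x = -1/2 with lower {-4/5, 1}.

Key step: from the first term 5/9: the lower running product (C = 5/9) is a rising factorial.
Consecutive-term ratio: r(k) = (-1/2) * (k-1/6) (k+1/3) (k+1/2) / [(k-4/5) (k+1) (k+1)] ; factor over Q: parameters, x = (-1/2), and C = 5/9.


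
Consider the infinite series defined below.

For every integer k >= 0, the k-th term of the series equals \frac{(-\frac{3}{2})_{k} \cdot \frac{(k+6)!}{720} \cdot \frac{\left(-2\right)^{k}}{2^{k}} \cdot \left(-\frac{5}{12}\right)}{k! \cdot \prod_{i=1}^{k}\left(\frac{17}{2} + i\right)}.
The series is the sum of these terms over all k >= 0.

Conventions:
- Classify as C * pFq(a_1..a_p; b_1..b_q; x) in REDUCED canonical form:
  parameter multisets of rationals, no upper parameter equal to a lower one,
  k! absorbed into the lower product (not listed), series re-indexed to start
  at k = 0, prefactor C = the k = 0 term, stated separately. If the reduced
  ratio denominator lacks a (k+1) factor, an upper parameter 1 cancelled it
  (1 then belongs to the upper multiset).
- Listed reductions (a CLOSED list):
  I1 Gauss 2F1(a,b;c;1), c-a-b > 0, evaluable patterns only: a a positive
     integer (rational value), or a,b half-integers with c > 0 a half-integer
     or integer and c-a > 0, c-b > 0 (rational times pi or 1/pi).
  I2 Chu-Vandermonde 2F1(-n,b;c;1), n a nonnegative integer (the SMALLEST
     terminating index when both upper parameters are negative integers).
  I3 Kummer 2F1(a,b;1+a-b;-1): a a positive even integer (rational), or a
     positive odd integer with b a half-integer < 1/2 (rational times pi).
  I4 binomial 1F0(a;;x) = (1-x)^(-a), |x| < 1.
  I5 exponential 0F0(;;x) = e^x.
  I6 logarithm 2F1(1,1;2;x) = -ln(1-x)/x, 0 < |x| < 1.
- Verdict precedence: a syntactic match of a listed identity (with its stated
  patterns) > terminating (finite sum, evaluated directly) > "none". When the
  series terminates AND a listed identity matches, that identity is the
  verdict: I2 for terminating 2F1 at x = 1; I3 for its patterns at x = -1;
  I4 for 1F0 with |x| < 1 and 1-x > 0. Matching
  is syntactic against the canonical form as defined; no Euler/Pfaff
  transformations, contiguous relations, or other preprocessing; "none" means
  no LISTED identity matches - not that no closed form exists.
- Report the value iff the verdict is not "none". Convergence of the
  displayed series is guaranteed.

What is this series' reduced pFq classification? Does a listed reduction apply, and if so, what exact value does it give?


Reduced: x = -1, 2F1, upper = {-\frac{3}{2}, 7}, lower = {\frac{19}{2}}, C = -\frac{5}{12}. Verdict: the Kummer evaluation I3 matches (x = -1; c = \frac{19}{2} equals 1+a-b for upper {-\frac{3}{2}, 7}: listed pattern). Its exact value is \left(-\frac{1276275}{4194304}\right) \cdot \pi.

The tell: from the first term -\frac{5}{12}: the factorial ratio (C = -5/12, x = -1) (k+a-1)!/(a-1)! is a rising factorial (a)_k.
Ratio: r(k) = -1 * (k-\frac{3}{2}) (k+7) / [(k+\frac{19}{2}) (k+1)] - poly over poly, x = -1 from leading terms; C = -\frac{5}{12} at k = 0.


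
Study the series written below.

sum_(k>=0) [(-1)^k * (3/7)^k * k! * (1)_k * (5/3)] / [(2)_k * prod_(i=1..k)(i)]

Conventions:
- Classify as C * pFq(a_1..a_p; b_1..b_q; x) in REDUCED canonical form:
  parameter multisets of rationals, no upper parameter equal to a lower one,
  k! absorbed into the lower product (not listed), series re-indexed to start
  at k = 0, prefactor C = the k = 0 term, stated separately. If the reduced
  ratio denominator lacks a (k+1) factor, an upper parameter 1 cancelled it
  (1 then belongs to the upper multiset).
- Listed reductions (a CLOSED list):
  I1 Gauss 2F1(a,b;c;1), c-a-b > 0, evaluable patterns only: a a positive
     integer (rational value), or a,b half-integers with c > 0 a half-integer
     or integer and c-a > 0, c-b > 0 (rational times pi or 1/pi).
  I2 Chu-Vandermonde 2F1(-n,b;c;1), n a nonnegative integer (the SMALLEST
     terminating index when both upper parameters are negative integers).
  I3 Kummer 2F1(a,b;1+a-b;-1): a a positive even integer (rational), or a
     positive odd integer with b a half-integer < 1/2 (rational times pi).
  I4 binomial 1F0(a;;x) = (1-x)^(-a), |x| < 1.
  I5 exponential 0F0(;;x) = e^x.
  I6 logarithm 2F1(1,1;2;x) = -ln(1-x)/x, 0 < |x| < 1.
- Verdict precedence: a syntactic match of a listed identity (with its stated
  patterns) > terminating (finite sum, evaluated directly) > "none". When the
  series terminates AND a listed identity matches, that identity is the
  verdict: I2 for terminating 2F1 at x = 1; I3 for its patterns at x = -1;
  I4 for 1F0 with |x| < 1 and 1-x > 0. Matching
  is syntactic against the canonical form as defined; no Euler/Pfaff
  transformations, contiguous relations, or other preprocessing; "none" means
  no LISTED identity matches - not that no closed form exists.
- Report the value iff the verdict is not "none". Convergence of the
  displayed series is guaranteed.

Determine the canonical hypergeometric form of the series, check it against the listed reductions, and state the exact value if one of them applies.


Classification (C = 5/3): 2F1 with upper {1, 1}, lower {2}, argument x = -3/7. Verdict (x = -3/7): logarithm (I6) applies (the logarithm: parameters (1,1;2), x = -3/7). Hence: (35/9) * ln(10/7).

Structural cue: from the first term 5/3: the product of the first k integers (C = 5/3, x = -3/7) is k!.
Adjacent-term ratio: r(k) = (-3/7) * (k+1) (k+1) / [(k+2) (k+1)] - poly over poly, x = (-3/7) from leading terms; C = 5/3 at k = 0.


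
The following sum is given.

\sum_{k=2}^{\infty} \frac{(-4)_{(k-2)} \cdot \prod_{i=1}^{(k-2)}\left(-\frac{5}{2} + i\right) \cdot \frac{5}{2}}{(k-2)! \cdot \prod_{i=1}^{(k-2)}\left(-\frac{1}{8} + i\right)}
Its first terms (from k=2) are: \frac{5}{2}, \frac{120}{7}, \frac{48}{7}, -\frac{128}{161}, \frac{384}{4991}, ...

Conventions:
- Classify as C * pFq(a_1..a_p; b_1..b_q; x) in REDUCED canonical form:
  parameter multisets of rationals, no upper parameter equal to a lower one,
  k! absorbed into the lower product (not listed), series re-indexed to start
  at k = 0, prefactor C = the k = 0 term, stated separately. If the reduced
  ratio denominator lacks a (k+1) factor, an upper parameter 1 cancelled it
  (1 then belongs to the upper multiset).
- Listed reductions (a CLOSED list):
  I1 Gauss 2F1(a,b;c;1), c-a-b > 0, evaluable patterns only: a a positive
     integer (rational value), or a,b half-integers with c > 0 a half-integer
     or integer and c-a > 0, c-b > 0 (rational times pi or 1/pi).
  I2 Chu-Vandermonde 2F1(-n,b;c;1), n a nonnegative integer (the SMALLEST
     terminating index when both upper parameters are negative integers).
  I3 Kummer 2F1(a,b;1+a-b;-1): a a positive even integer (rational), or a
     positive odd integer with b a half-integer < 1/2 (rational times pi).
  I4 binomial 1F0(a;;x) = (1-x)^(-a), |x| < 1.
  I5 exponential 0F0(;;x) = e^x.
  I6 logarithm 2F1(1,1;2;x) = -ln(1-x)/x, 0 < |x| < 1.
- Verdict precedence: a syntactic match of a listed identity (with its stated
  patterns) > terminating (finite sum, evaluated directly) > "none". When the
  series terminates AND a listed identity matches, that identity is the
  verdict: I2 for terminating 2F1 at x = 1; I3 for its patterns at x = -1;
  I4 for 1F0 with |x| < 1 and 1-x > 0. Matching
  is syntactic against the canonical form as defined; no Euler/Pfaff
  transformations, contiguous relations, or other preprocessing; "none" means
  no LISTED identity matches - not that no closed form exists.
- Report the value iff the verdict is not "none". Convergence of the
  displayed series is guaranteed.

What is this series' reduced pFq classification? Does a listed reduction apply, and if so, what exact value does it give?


This is \frac{5}{2} * 2F1(-4, -\frac{3}{2}; \frac{7}{8}; 1) in reduced canonical form. Verdict (x = 1): Chu-Vandermonde (I2) applies (terminating 2F1 at x = 1 with n = 4, b = -3/2, c = \frac{7}{8}). Value: \frac{36765}{1426}.

The tell: with t_0 = \frac{5}{2}, the running product (C = 5/2) telescopes to a rising factorial.
Adjacent-term ratio: r(k) = 1 * (k-4) (k-\frac{3}{2}) / [(k+\frac{7}{8}) (k+1)] - rational in k, leading ratio 1; with t_0 = \frac{5}{2}, classification follows.


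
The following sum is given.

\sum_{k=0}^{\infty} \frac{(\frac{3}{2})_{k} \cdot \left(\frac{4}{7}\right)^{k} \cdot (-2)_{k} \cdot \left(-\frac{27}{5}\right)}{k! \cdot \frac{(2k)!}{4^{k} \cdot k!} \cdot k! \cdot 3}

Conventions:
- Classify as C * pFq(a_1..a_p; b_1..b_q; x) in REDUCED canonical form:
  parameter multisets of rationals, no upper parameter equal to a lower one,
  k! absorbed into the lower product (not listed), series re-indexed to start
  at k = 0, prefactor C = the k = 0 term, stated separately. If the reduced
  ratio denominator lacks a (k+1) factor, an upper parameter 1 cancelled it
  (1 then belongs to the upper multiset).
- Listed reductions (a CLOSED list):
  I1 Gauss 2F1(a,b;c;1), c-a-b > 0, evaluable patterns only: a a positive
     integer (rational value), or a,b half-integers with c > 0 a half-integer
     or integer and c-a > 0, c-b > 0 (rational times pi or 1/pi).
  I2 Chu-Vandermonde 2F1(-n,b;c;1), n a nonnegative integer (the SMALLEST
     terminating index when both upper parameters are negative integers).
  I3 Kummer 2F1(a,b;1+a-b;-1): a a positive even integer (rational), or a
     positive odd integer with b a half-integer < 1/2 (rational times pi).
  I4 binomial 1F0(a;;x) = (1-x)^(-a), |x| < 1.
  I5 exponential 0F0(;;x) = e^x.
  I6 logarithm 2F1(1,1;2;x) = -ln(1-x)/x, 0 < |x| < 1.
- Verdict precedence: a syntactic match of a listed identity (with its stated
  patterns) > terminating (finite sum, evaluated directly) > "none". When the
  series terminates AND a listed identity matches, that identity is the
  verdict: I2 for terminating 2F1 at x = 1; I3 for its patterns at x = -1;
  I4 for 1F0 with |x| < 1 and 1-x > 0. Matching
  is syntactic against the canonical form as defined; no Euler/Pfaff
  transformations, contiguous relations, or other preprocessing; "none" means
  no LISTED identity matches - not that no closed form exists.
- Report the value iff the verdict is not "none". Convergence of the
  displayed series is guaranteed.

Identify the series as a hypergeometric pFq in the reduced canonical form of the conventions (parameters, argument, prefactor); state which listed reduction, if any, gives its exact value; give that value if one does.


Canonical form: C = -\frac{9}{5} times 2F2 with upper {-2, \frac{3}{2}}, lower {\frac{1}{2}, 1}, x = \frac{4}{7}. Verdict: terminating. (-2)_k vanishes past k = 2, leaving a 3-term sum, computed directly. Exact value: \frac{711}{245}.

First insight: from the first term -\frac{9}{5}: the denominator's factorial ratio (C = -9/5) is a lower Pochhammer.
Ratio: r(k) = \frac{4}{7} * (k-2) (k+\frac{3}{2}) / [(k+\frac{1}{2}) (k+1) (k+1)] - rational in k. x = \frac{4}{7}; t_0 = -\frac{9}{5}; negate the roots.


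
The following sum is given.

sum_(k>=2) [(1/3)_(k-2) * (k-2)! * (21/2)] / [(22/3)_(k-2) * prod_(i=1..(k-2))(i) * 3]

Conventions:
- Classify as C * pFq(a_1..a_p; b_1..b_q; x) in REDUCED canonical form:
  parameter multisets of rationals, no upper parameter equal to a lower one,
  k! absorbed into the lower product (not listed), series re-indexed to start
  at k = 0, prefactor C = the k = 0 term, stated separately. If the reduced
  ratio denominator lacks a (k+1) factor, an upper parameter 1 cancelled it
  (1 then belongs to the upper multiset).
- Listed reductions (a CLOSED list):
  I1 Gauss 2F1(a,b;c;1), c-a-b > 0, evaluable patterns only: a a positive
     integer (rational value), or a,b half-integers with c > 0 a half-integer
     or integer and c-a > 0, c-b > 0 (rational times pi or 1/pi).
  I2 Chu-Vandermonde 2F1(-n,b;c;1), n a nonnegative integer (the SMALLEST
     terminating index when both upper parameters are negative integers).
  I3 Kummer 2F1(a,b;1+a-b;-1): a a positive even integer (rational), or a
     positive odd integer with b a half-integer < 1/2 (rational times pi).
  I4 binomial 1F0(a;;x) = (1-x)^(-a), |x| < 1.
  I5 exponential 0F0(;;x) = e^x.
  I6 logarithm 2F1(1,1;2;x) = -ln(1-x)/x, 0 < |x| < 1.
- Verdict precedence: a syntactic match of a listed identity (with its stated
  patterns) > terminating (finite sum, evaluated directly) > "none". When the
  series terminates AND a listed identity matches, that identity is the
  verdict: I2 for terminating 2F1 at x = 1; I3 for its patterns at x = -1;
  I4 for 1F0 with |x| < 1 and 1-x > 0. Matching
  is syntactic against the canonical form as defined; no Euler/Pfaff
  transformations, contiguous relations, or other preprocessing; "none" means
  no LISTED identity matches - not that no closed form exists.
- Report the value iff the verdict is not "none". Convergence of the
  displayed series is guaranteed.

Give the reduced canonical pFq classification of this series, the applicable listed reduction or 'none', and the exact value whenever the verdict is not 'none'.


With C = 7/2: the canonical form is 2F1(1/3, 1; 22/3; 1). Verdict (x = 1): Gauss (I1, integer-parameter pattern) applies (x = 1: the Gamma ratio telescopes since c-a-b = 6 > 0 and a = 1 in Z>0). Value: 133/36.

First insight: t_0 being 7/2, the factorial ratio (C = 7/2) (k+a-1)!/(a-1)! is a rising factorial (a)_k.
Adjacent-term ratio: r(k) = 1 * (k+1/3) (k+1) / [(k+22/3) (k+1)] ; factor over Q: parameters, x = 1, and C = 7/2.
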